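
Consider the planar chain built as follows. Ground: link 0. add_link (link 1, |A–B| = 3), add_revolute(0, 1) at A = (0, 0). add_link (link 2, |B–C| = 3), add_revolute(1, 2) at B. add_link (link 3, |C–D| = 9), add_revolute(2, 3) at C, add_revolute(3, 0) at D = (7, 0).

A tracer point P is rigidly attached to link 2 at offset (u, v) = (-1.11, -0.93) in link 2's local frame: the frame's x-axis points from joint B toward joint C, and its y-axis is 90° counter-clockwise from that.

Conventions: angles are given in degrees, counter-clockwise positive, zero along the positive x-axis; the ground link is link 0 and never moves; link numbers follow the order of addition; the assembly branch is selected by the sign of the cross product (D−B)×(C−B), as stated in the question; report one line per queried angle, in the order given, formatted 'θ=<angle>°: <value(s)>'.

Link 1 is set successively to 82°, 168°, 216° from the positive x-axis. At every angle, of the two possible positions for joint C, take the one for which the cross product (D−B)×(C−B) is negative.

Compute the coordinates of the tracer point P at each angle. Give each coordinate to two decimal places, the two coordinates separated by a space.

A=(0,0), D=(7.00,0)
θ=82°: B = A + 3.00·(cos82°, sin82°) = (0.4175, 2.9708)
θ=82°: |BD| = 7.2218
θ=82°: circle(B,3.00) ∩ circle(D,9.00): a=-1.3740, h=2.6669
θ=82°:   candidates: C₊=(0.2622,5.9668) cross=19.260; C₋=(-1.9319,1.1052) cross=-19.260
θ=82°:   branch - wants cross < 0 → take C=(-1.9319,1.1052) (cross=-19.260)
θ=82°: ex = (C−B)/|BC| = (-0.7831,-0.6219); ey = (0.6219,-0.7831)
θ=82°: P = B + -1.11·ex + -0.93·ey = (0.7085,4.3894)
θ=168°: B = A + 3.00·(cos168°, sin168°) = (-2.9344, 0.6237)
θ=168°: |BD| = 9.9540
θ=168°: circle(B,3.00) ∩ circle(D,9.00): a=1.3604, h=2.6738
θ=168°:   candidates: C₊=(-1.4092,3.2071) cross=26.615; C₋=(-1.7443,-2.1301) cross=-26.615
θ=168°:   branch - wants cross < 0 → take C=(-1.7443,-2.1301) (cross=-26.615)
θ=168°: ex = (C−B)/|BC| = (0.3967,-0.9179); ey = (0.9179,0.3967)
θ=168°: P = B + -1.11·ex + -0.93·ey = (-4.2285,1.2737)
θ=216°: B = A + 3.00·(cos216°, sin216°) = (-2.4271, -1.7634)
θ=216°: |BD| = 9.5906
θ=216°: circle(B,3.00) ∩ circle(D,9.00): a=1.0416, h=2.8134
θ=216°:   candidates: C₊=(-1.9205,1.1936) cross=26.982; C₋=(-0.8859,-4.3373) cross=-26.982
θ=216°:   branch - wants cross < 0 → take C=(-0.8859,-4.3373) (cross=-26.982)
θ=216°: ex = (C−B)/|BC| = (0.5137,-0.8580); ey = (0.8580,0.5137)
θ=216°: P = B + -1.11·ex + -0.93·ey = (-3.7952,-1.2888)

θ=82°: 0.71 4.39
θ=168°: -4.23 1.27
θ=216°: -3.80 -1.29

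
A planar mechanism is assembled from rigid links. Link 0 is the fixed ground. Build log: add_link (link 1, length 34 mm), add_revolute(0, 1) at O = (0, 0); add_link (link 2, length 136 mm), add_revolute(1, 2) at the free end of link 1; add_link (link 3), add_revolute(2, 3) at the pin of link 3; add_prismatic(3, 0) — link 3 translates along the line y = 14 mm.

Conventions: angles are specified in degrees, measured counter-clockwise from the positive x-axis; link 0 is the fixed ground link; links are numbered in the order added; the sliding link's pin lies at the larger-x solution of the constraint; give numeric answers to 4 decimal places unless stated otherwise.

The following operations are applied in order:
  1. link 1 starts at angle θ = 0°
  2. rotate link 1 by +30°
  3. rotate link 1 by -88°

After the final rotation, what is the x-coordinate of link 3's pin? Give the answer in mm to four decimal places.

geometry: r = 34 mm, L = 136 mm, e = 14 mm; θ starts at 0°
rotate link 1 by +30°: θ ← 0° +30° = 30°
rotate link 1 by -88°: θ ← 30° -88° = -58°
crank pin P = (r cos θ, r sin θ) = (18.017255, -28.833635)
h = r sin θ − e = -28.833635 − 14 = -42.833635
x = r cos θ + √(L² − h²) = 18.017255 + 129.078580 = 147.095834

147.0958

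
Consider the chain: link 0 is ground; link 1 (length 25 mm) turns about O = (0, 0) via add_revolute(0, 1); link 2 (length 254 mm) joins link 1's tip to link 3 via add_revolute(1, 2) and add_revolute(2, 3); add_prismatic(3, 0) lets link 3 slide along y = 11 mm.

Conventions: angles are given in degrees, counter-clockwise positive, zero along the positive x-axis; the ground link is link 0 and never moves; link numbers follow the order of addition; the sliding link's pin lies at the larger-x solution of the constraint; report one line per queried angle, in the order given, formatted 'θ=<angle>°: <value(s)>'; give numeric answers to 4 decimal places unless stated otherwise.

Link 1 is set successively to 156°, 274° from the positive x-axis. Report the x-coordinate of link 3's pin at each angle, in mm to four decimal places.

geometry: r = 25 mm, L = 254 mm, e = 11 mm
θ=156°: crank pin P = (r cos θ, r sin θ) = (-22.838636, 10.168416)
θ=156°: h = r sin θ − e = 10.168416 − 11 = -0.831584
θ=156°: x = r cos θ + √(L² − h²) = -22.838636 + 253.998639 = 231.160002
θ=274°: crank pin P = (r cos θ, r sin θ) = (1.743912, -24.939101)
θ=274°: h = r sin θ − e = -24.939101 − 11 = -35.939101
θ=274°: x = r cos θ + √(L² − h²) = 1.743912 + 251.444588 = 253.188500

θ=156°: 231.1600
θ=274°: 253.1885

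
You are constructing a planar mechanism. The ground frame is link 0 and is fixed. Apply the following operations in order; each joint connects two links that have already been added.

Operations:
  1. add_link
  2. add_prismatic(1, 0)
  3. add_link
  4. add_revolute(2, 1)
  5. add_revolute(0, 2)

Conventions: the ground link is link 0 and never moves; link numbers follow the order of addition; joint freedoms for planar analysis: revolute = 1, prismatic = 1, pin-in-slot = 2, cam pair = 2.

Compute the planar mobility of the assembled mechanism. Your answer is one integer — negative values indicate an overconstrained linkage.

ground; <1,0,0>
#1 <2,0,0>
P:1↔0 J1 <2,1,0>
#2 <3,1,0>
R:2↔1 J1 <3,2,0>
R:0↔2 J1 <3,3,0>
3×2 − 2×3 − 1×0 = 0

M = 0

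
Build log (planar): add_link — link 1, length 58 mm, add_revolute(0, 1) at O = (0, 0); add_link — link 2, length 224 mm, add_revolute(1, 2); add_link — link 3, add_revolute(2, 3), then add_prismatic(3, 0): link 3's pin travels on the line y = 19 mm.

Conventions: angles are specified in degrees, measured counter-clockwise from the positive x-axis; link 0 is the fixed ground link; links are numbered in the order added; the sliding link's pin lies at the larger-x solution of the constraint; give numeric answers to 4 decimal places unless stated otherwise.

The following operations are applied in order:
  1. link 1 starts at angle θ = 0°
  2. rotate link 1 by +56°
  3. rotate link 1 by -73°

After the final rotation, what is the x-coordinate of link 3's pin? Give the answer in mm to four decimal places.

geometry: r = 58 mm, L = 224 mm, e = 19 mm; θ starts at 0°
rotate link 1 by +56°: θ ← 0° +56° = 56°
rotate link 1 by -73°: θ ← 56° -73° = -17°
crank pin P = (r cos θ, r sin θ) = (55.465676, -16.957559)
h = r sin θ − e = -16.957559 − 19 = -35.957559
x = r cos θ + √(L² − h²) = 55.465676 + 221.095124 = 276.560800

276.5608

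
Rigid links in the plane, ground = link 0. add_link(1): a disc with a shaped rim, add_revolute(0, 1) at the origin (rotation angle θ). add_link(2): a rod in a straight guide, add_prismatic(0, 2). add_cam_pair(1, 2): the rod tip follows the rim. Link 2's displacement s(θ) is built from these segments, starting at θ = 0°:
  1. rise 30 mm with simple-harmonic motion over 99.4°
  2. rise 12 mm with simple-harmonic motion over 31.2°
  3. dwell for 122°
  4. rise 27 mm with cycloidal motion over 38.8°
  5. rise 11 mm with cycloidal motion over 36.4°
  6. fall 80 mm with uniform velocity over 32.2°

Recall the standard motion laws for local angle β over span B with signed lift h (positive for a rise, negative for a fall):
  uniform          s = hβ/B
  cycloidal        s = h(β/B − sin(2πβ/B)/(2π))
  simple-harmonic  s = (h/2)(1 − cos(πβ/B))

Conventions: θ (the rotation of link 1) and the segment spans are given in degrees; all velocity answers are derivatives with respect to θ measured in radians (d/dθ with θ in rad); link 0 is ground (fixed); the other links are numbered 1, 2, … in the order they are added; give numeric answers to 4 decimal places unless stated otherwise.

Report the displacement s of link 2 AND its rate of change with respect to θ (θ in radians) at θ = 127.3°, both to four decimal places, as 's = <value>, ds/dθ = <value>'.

segment 1 (0° to 99.4°, simple-harmonic, h = 30) is passed completely: s = 0.0000 + (30) = 30.0000
θ = 127.3° falls in segment 2 (99.4° to 130.6°, simple-harmonic, h = 12): β = 127.3 − 99.4 = 27.9°, B = 31.2°; Δs = 12/2·(1 − cos(π·0.8942)) = 11.6718; s = 30.0000 + 11.6718 = 41.6718
velocity in seg [99.4°–130.6°] (simple-harmonic), θ in radians: β = 27.9° = 0.4869 rad, B = 31.2° = 0.5445 rad; ds/dθ = (πh/(2B)) sin(πβ/B) = (π·12/(2·0.5445)) sin(π·0.8942) = 11.291635 mm/rad

s = 41.6718, ds/dθ = 11.2916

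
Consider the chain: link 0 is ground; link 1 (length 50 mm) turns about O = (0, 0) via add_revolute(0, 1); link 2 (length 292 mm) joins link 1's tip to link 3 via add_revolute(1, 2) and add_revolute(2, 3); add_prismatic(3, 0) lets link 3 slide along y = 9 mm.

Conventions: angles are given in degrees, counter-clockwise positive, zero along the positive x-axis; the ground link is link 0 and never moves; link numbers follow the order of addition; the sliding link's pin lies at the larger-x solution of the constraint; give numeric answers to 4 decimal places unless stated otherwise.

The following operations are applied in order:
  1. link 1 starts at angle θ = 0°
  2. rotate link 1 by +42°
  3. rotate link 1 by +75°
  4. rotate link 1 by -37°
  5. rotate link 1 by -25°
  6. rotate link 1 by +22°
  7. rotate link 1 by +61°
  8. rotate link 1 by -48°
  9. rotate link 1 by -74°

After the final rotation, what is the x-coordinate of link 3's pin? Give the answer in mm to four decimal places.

geometry: r = 50 mm, L = 292 mm, e = 9 mm; θ starts at 0°
rotate link 1 by +42°: θ ← 0° +42° = 42°
rotate link 1 by +75°: θ ← 42° +75° = 117°
rotate link 1 by -37°: θ ← 117° -37° = 80°
rotate link 1 by -25°: θ ← 80° -25° = 55°
rotate link 1 by +22°: θ ← 55° +22° = 77°
rotate link 1 by +61°: θ ← 77° +61° = 138°
rotate link 1 by -48°: θ ← 138° -48° = 90°
rotate link 1 by -74°: θ ← 90° -74° = 16°
crank pin P = (r cos θ, r sin θ) = (48.063085, 13.781868)
h = r sin θ − e = 13.781868 − 9 = 4.781868
x = r cos θ + √(L² − h²) = 48.063085 + 291.960843 = 340.023928

340.0239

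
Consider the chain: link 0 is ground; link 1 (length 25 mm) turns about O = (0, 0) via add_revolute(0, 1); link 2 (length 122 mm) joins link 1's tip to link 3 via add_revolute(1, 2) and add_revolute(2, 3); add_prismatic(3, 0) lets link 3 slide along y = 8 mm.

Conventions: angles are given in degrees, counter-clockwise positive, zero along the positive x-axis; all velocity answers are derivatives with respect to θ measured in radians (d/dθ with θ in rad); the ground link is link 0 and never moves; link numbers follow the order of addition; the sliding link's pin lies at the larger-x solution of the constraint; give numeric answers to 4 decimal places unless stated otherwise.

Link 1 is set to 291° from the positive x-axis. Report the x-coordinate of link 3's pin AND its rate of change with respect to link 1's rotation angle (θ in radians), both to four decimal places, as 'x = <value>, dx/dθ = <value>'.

geometry: r = 25 mm, L = 122 mm, e = 8 mm
crank pin P = (r cos θ, r sin θ) = (8.959199, -23.339511)
h = r sin θ − e = -23.339511 − 8 = -31.339511
x = r cos θ + √(L² − h²) = 8.959199 + 117.906043 = 126.865242
dx/dθ = −r sin θ − h·r cos θ/√(L² − h²) (θ in radians; h = -31.339511) = 25.720872

x = 126.8652, dx/dθ = 25.7209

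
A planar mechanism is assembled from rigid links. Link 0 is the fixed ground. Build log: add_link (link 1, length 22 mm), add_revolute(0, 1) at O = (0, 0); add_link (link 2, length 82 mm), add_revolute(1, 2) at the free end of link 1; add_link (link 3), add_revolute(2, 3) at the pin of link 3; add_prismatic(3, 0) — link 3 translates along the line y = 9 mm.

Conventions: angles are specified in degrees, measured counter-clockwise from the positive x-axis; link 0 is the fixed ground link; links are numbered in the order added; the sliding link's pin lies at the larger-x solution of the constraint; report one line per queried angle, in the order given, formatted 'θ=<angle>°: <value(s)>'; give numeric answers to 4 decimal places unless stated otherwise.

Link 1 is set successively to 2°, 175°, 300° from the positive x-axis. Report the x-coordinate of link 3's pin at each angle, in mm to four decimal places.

geometry: r = 22 mm, L = 82 mm, e = 9 mm
θ=2°: crank pin P = (r cos θ, r sin θ) = (21.986598, 0.767789)
θ=2°: h = r sin θ − e = 0.767789 − 9 = -8.232211
θ=2°: x = r cos θ + √(L² − h²) = 21.986598 + 81.585726 = 103.572324
θ=175°: crank pin P = (r cos θ, r sin θ) = (-21.916283, 1.917426)
θ=175°: h = r sin θ − e = 1.917426 − 9 = -7.082574
θ=175°: x = r cos θ + √(L² − h²) = -21.916283 + 81.693556 = 59.777273
θ=300°: crank pin P = (r cos θ, r sin θ) = (11.000000, -19.052559)
θ=300°: h = r sin θ − e = -19.052559 − 9 = -28.052559
θ=300°: x = r cos θ + √(L² − h²) = 11.000000 + 77.052281 = 88.052281

θ=2°: 103.5723
θ=175°: 59.7773
θ=300°: 88.0523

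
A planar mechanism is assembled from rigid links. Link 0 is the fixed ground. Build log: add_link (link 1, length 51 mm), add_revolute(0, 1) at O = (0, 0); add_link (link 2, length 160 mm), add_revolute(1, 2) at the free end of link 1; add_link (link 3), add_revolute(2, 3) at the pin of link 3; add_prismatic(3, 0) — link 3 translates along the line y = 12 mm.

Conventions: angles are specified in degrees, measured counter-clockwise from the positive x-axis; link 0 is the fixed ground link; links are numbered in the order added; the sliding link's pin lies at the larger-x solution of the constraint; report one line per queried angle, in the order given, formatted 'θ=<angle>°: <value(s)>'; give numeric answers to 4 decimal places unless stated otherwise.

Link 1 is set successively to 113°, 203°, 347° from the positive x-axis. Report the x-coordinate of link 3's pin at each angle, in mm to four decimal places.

geometry: r = 51 mm, L = 160 mm, e = 12 mm
θ=113°: crank pin P = (r cos θ, r sin θ) = (-19.927288, 46.945748)
θ=113°: h = r sin θ − e = 46.945748 − 12 = 34.945748
θ=113°: x = r cos θ + √(L² − h²) = -19.927288 + 156.137102 = 136.209815
θ=203°: crank pin P = (r cos θ, r sin θ) = (-46.945748, -19.927288)
θ=203°: h = r sin θ − e = -19.927288 − 12 = -31.927288
θ=203°: x = r cos θ + √(L² − h²) = -46.945748 + 156.782168 = 109.836421
θ=347°: crank pin P = (r cos θ, r sin θ) = (49.692873, -11.472504)
θ=347°: h = r sin θ − e = -11.472504 − 12 = -23.472504
θ=347°: x = r cos θ + √(L² − h²) = 49.692873 + 158.268890 = 207.961763

θ=113°: 136.2098
θ=203°: 109.8364
θ=347°: 207.9618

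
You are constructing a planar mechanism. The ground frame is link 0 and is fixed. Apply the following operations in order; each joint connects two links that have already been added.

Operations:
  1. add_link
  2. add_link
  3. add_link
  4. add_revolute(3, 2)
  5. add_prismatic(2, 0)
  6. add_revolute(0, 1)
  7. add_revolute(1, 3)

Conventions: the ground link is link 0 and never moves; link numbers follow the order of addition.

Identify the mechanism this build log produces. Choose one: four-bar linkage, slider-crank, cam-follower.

links: 4 (incl. ground); joints: 3 revolute, 1 prismatic, 0 higher (cam) pair, forming one closed loop
4 links, 3 revolutes + 1 prismatic in one loop → slider-crank

slider-crank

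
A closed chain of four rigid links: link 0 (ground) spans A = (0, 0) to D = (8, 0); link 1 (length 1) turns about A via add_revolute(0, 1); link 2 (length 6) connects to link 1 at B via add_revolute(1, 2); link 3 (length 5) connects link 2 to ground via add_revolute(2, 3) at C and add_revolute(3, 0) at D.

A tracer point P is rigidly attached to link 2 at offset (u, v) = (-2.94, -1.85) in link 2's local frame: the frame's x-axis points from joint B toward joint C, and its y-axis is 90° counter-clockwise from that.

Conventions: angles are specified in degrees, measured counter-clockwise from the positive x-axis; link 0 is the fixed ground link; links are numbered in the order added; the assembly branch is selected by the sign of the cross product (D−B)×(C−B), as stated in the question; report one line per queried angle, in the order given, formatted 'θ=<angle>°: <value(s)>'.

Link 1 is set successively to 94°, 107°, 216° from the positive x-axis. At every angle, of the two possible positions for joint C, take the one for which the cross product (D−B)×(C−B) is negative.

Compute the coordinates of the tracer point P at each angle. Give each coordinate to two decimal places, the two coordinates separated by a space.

A=(0,0), D=(8.00,0)
θ=94°: B = A + 1.00·(cos94°, sin94°) = (-0.0698, 0.9976)
θ=94°: |BD| = 8.1312
θ=94°: circle(B,6.00) ∩ circle(D,5.00): a=4.7420, h=3.6761
θ=94°:   candidates: C₊=(5.0874,4.0641) cross=29.891; C₋=(4.1854,-3.2325) cross=-29.891
θ=94°:   branch - wants cross < 0 → take C=(4.1854,-3.2325) (cross=-29.891)
θ=94°: ex = (C−B)/|BC| = (0.7092,-0.7050); ey = (0.7050,0.7092)
θ=94°: P = B + -2.94·ex + -1.85·ey = (-3.4591,1.7583)
θ=107°: B = A + 1.00·(cos107°, sin107°) = (-0.2924, 0.9563)
θ=107°: |BD| = 8.3473
θ=107°: circle(B,6.00) ∩ circle(D,5.00): a=4.8326, h=3.5562
θ=107°:   candidates: C₊=(4.9158,3.9354) cross=29.685; C₋=(4.1010,-3.1301) cross=-29.685
θ=107°:   branch - wants cross < 0 → take C=(4.1010,-3.1301) (cross=-29.685)
θ=107°: ex = (C−B)/|BC| = (0.7322,-0.6811); ey = (0.6811,0.7322)
θ=107°: P = B + -2.94·ex + -1.85·ey = (-3.7051,1.6040)
θ=216°: B = A + 1.00·(cos216°, sin216°) = (-0.8090, -0.5878)
θ=216°: |BD| = 8.8286
θ=216°: circle(B,6.00) ∩ circle(D,5.00): a=5.0373, h=3.2597
θ=216°:   candidates: C₊=(4.0001,3.0001) cross=28.779; C₋=(4.4341,-3.5049) cross=-28.779
θ=216°:   branch - wants cross < 0 → take C=(4.4341,-3.5049) (cross=-28.779)
θ=216°: ex = (C−B)/|BC| = (0.8739,-0.4862); ey = (0.4862,0.8739)
θ=216°: P = B + -2.94·ex + -1.85·ey = (-4.2776,-0.7750)

θ=94°: -3.46 1.76
θ=107°: -3.71 1.60
θ=216°: -4.28 -0.78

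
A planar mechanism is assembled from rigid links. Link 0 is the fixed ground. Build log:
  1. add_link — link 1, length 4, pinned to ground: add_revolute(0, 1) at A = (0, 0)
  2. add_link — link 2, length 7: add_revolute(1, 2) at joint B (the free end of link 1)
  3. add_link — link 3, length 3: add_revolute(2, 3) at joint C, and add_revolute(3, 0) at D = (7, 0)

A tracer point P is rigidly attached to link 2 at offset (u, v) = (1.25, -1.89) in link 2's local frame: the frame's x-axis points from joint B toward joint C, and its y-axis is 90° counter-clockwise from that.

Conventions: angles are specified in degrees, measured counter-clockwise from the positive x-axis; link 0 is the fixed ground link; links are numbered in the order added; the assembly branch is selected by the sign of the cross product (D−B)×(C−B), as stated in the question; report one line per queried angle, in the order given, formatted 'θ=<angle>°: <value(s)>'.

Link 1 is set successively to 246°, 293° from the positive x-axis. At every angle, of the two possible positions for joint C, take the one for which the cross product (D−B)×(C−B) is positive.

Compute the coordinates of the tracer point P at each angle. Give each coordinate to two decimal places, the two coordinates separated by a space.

A=(0,0), D=(7.00,0)
θ=246°: B = A + 4.00·(cos246°, sin246°) = (-1.6269, -3.6542)
θ=246°: |BD| = 9.3690
θ=246°: circle(B,7.00) ∩ circle(D,3.00): a=6.8192, h=1.5807
θ=246°:   candidates: C₊=(4.0356,0.4610) cross=14.810; C₋=(5.2687,-2.4500) cross=-14.810
θ=246°:   branch + wants cross > 0 → take C=(4.0356,0.4610) (cross=14.810)
θ=246°: ex = (C−B)/|BC| = (0.8089,0.5879); ey = (-0.5879,0.8089)
θ=246°: P = B + 1.25·ex + -1.89·ey = (0.4953,-4.4482)
θ=293°: B = A + 4.00·(cos293°, sin293°) = (1.5629, -3.6820)
θ=293°: |BD| = 6.5665
θ=293°: circle(B,7.00) ∩ circle(D,3.00): a=6.3290, h=2.9906
θ=293°:   candidates: C₊=(5.1265,2.3430) cross=19.638; C₋=(8.4803,-2.6094) cross=-19.638
θ=293°:   branch + wants cross > 0 → take C=(5.1265,2.3430) (cross=19.638)
θ=293°: ex = (C−B)/|BC| = (0.5091,0.8607); ey = (-0.8607,0.5091)
θ=293°: P = B + 1.25·ex + -1.89·ey = (3.8260,-3.5683)

θ=246°: 0.50 -4.45
θ=293°: 3.83 -3.57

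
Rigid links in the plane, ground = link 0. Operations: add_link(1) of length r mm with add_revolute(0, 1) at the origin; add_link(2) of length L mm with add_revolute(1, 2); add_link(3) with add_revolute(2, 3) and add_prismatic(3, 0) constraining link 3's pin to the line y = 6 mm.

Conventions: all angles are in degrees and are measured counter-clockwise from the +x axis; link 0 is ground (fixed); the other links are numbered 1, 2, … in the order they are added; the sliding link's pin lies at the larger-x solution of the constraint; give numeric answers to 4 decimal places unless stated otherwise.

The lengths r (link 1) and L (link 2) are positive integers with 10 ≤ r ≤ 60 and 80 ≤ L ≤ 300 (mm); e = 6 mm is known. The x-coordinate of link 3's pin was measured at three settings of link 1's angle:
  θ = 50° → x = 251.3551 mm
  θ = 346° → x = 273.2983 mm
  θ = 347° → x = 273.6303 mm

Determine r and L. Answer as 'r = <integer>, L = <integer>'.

constraint per measurement: (x − r cos θ)² + (r sin θ − e)² = L²
subtracting the θ₁ and θ₂ equations cancels the r² and L² terms:
r = (x₁² − x₂²) / (2[(x₁cos θ₁ + e sin θ₁) − (x₂cos θ₂ + e sin θ₂)]) = 58.9999 → r = 59
L² = (x₁ − r cos θ₁)² + (r sin θ₁ − e)² = 47089.0094 → L = 217.0000 → L = 217
check at θ₃=347°: x = 273.6303 (printed 273.6303) ✓

r = 59, L = 217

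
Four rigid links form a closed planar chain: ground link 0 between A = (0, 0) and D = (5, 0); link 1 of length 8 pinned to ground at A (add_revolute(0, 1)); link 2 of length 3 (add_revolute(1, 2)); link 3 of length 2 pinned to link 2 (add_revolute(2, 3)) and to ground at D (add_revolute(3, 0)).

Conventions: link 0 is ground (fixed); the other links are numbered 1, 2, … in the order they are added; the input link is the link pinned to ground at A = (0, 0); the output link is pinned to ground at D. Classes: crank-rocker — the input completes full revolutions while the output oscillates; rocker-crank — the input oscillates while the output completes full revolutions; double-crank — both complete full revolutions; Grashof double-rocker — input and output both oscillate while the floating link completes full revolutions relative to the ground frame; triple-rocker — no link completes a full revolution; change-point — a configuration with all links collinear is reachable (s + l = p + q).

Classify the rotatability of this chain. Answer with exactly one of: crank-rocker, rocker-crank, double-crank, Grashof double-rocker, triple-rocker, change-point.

lengths: ground=5, input=8, coupler=3, output=2
sorted: s=2 (shortest), l=8 (longest), p+q=8
s + l = 10 vs p + q = 8
s + l > p + q → non-Grashof → no link fully rotates → triple-rocker

triple-rocker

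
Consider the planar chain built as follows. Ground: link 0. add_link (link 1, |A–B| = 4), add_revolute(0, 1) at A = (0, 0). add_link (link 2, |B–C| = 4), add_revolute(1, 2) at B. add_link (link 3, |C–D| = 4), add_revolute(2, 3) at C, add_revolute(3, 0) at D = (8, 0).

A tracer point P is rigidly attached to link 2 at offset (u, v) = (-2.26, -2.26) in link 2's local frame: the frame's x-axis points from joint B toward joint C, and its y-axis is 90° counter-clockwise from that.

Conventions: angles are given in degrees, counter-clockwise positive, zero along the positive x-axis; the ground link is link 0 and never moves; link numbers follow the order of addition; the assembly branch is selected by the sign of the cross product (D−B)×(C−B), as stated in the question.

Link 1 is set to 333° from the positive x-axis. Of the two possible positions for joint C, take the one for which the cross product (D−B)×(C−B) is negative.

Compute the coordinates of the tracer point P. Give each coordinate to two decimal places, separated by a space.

A=(0,0), D=(8.00,0)
B = A + 4.00·(cos333°, sin333°) = (3.5640, -1.8160)
|BD| = 4.7933
circle(B,4.00) ∩ circle(D,4.00): a=2.3966, h=3.2025
  candidates: C₊=(4.5687,2.0558) cross=15.351; C₋=(6.9953,-3.8718) cross=-15.351
  branch - wants cross < 0 → take C=(6.9953,-3.8718) (cross=-15.351)
ex = (C−B)/|BC| = (0.8578,-0.5140); ey = (0.5140,0.8578)
P = B + -2.26·ex + -2.26·ey = (0.4638,-2.5931)

0.46 -2.59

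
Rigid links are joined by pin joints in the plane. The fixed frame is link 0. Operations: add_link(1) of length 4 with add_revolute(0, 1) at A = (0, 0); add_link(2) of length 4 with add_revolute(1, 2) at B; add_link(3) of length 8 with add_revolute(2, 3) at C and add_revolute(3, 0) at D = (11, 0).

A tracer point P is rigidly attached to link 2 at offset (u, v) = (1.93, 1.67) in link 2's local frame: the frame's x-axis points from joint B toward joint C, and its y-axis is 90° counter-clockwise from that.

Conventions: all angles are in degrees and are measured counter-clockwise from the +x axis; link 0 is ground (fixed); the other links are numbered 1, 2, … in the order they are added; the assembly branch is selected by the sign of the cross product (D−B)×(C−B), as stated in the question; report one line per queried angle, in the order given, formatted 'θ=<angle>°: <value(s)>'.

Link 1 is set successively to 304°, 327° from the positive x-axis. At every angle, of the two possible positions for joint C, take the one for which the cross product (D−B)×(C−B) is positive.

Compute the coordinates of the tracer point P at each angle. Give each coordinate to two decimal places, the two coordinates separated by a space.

A=(0,0), D=(11.00,0)
θ=304°: B = A + 4.00·(cos304°, sin304°) = (2.2368, -3.3162)
θ=304°: |BD| = 9.3697
θ=304°: circle(B,4.00) ∩ circle(D,8.00): a=2.1234, h=3.3899
θ=304°:   candidates: C₊=(3.0230,0.6058) cross=31.762; C₋=(5.4225,-5.7351) cross=-31.762
θ=304°:   branch + wants cross > 0 → take C=(3.0230,0.6058) (cross=31.762)
θ=304°: ex = (C−B)/|BC| = (0.1966,0.9805); ey = (-0.9805,0.1966)
θ=304°: P = B + 1.93·ex + 1.67·ey = (0.9787,-1.0956)
θ=327°: B = A + 4.00·(cos327°, sin327°) = (3.3547, -2.1786)
θ=327°: |BD| = 7.9497
θ=327°: circle(B,4.00) ∩ circle(D,8.00): a=0.9558, h=3.8841
θ=327°:   candidates: C₊=(3.2095,1.8188) cross=30.877; C₋=(5.3383,-5.6520) cross=-30.877
θ=327°:   branch + wants cross > 0 → take C=(3.2095,1.8188) (cross=30.877)
θ=327°: ex = (C−B)/|BC| = (-0.0363,0.9993); ey = (-0.9993,-0.0363)
θ=327°: P = B + 1.93·ex + 1.67·ey = (1.6157,-0.3104)

θ=304°: 0.98 -1.10
θ=327°: 1.62 -0.31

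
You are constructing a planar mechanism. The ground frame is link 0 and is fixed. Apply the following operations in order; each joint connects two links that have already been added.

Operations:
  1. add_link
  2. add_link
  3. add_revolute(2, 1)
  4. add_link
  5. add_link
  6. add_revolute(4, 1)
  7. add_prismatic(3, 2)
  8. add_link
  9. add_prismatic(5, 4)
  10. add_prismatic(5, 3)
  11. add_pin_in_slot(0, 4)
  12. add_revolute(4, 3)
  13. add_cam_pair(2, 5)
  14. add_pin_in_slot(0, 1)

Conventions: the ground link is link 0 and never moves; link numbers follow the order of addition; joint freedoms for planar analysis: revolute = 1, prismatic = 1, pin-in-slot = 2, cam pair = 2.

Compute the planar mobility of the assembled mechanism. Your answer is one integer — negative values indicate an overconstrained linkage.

link 0 = ground. State L|J1|J2 = 1|0|0
+link1  2|0|0
+link2  3|0|0
R(2,1) f=1→J1  3|1|0
+link3  4|1|0
+link4  5|1|0
R(4,1) f=1→J1  5|2|0
P(3,2) f=1→J1  5|3|0
+link5  6|3|0
P(5,4) f=1→J1  6|4|0
P(5,3) f=1→J1  6|5|0
PS(0,4) f=2→J2  6|5|1
R(4,3) f=1→J1  6|6|1
C(2,5) f=2→J2  6|6|2
PS(0,1) f=2→J2  6|6|3
M = 3(6−1)−2·6−3 = 15−12−3 = 0

M = 0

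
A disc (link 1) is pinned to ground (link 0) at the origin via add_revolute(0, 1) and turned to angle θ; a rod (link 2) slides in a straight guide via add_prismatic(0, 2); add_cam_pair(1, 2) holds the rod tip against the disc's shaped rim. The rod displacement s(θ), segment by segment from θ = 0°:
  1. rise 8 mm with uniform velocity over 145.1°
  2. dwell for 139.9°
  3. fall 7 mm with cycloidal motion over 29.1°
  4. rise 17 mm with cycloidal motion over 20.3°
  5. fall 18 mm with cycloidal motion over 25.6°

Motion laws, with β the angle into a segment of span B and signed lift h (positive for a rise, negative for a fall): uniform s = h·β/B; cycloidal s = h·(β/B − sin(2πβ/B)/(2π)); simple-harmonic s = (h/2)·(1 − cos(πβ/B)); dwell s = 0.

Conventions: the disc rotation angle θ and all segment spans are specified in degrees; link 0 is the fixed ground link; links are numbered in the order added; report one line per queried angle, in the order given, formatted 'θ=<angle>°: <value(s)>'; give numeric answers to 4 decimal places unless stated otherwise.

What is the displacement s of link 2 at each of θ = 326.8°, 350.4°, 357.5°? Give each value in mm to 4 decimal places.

segment 1 (0° to 145.1°, uniform, h = 8) is passed completely: s = 0.0000 + (8) = 8.0000
segment 2 (145.1° to 285°, dwell): s unchanged at 8.0000
segment 3 (285° to 314.1°, cycloidal, h = -7) is passed completely: s = 8.0000 + (-7) = 1.0000
θ = 326.8° falls in segment 4 (314.1° to 334.4°, cycloidal, h = 17): β = 326.8 − 314.1 = 12.7°, B = 20.3°; Δs = 17·(0.6256 − sin(2π·0.6256)/(2π)) = 12.5560; s = 1.0000 + 12.5560 = 13.5560
segment 4 (314.1° to 334.4°, cycloidal, h = 17) is passed completely: s = 1.0000 + (17) = 18.0000
θ = 350.4° falls in segment 5 (334.4° to 360°, cycloidal, h = -18): β = 350.4 − 334.4 = 16°, B = 25.6°; Δs = -18·(0.6250 − sin(2π·0.6250)/(2π)) = -13.2757; s = 18.0000 − 13.2757 = 4.7243
θ = 357.5° falls in segment 5 (334.4° to 360°, cycloidal, h = -18): β = 357.5 − 334.4 = 23.1°, B = 25.6°; Δs = -18·(0.9023 − sin(2π·0.9023)/(2π)) = -17.8918; s = 18.0000 − 17.8918 = 0.1082

θ=326.8°: 13.5560
θ=350.4°: 4.7243
θ=357.5°: 0.1082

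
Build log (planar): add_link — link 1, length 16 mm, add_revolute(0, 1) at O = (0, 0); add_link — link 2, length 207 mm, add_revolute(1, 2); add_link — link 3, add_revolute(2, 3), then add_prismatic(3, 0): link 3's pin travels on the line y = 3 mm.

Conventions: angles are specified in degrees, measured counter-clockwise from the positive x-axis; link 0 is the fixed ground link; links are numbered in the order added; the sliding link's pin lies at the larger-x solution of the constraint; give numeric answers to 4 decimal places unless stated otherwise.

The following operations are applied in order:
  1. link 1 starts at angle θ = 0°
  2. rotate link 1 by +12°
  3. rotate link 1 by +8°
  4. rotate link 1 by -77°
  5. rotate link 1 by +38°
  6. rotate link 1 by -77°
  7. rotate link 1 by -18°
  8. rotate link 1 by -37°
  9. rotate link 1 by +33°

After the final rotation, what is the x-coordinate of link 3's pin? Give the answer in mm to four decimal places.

geometry: r = 16 mm, L = 207 mm, e = 3 mm; θ starts at 0°
rotate link 1 by +12°: θ ← 0° +12° = 12°
rotate link 1 by +8°: θ ← 12° +8° = 20°
rotate link 1 by -77°: θ ← 20° -77° = -57°
rotate link 1 by +38°: θ ← -57° +38° = -19°
rotate link 1 by -77°: θ ← -19° -77° = -96°
rotate link 1 by -18°: θ ← -96° -18° = -114°
rotate link 1 by -37°: θ ← -114° -37° = -151°
rotate link 1 by +33°: θ ← -151° +33° = -118°
crank pin P = (r cos θ, r sin θ) = (-7.511545, -14.127161)
h = r sin θ − e = -14.127161 − 3 = -17.127161
x = r cos θ + √(L² − h²) = -7.511545 + 206.290233 = 198.778688

198.7787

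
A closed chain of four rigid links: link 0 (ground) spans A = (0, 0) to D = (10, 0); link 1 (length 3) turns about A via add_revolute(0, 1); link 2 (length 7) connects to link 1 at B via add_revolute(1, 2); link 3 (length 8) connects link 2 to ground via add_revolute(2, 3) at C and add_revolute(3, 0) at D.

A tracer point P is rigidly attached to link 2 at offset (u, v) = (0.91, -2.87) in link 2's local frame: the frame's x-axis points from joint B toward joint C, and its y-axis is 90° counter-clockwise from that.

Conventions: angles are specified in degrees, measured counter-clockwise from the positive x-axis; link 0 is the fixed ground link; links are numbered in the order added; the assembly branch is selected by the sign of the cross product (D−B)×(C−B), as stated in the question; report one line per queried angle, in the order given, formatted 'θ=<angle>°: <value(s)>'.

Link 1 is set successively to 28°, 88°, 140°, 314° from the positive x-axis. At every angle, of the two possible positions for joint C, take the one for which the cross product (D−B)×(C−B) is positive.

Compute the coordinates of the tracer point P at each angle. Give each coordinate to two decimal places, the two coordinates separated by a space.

A=(0,0), D=(10.00,0)
θ=28°: B = A + 3.00·(cos28°, sin28°) = (2.6488, 1.4084)
θ=28°: |BD| = 7.4849
θ=28°: circle(B,7.00) ∩ circle(D,8.00): a=2.7404, h=6.4413
θ=28°:   candidates: C₊=(6.5523,7.2190) cross=48.212; C₋=(4.1283,-5.4335) cross=-48.212
θ=28°:   branch + wants cross > 0 → take C=(6.5523,7.2190) (cross=48.212)
θ=28°: ex = (C−B)/|BC| = (0.5576,0.8301); ey = (-0.8301,0.5576)
θ=28°: P = B + 0.91·ex + -2.87·ey = (5.5386,0.5634)
θ=88°: B = A + 3.00·(cos88°, sin88°) = (0.1047, 2.9982)
θ=88°: |BD| = 10.3395
θ=88°: circle(B,7.00) ∩ circle(D,8.00): a=4.4444, h=5.4081
θ=88°:   candidates: C₊=(5.9263,6.8851) cross=55.917; C₋=(2.7900,-3.4663) cross=-55.917
θ=88°:   branch + wants cross > 0 → take C=(5.9263,6.8851) (cross=55.917)
θ=88°: ex = (C−B)/|BC| = (0.8317,0.5553); ey = (-0.5553,0.8317)
θ=88°: P = B + 0.91·ex + -2.87·ey = (2.4552,1.1166)
θ=140°: B = A + 3.00·(cos140°, sin140°) = (-2.2981, 1.9284)
θ=140°: |BD| = 12.4484
θ=140°: circle(B,7.00) ∩ circle(D,8.00): a=5.6217, h=4.1709
θ=140°:   candidates: C₊=(3.9018,5.1781) cross=51.921; C₋=(2.6096,-3.0630) cross=-51.921
θ=140°:   branch + wants cross > 0 → take C=(3.9018,5.1781) (cross=51.921)
θ=140°: ex = (C−B)/|BC| = (0.8857,0.4642); ey = (-0.4642,0.8857)
θ=140°: P = B + 0.91·ex + -2.87·ey = (-0.1598,-0.1912)
θ=314°: B = A + 3.00·(cos314°, sin314°) = (2.0840, -2.1580)
θ=314°: |BD| = 8.2049
θ=314°: circle(B,7.00) ∩ circle(D,8.00): a=3.1884, h=6.2317
θ=314°:   candidates: C₊=(3.5210,4.6929) cross=51.131; C₋=(6.7991,-7.3317) cross=-51.131
θ=314°:   branch + wants cross > 0 → take C=(3.5210,4.6929) (cross=51.131)
θ=314°: ex = (C−B)/|BC| = (0.2053,0.9787); ey = (-0.9787,0.2053)
θ=314°: P = B + 0.91·ex + -2.87·ey = (5.0797,-1.8566)

θ=28°: 5.54 0.56
θ=88°: 2.46 1.12
θ=140°: -0.16 -0.19
θ=314°: 5.08 -1.86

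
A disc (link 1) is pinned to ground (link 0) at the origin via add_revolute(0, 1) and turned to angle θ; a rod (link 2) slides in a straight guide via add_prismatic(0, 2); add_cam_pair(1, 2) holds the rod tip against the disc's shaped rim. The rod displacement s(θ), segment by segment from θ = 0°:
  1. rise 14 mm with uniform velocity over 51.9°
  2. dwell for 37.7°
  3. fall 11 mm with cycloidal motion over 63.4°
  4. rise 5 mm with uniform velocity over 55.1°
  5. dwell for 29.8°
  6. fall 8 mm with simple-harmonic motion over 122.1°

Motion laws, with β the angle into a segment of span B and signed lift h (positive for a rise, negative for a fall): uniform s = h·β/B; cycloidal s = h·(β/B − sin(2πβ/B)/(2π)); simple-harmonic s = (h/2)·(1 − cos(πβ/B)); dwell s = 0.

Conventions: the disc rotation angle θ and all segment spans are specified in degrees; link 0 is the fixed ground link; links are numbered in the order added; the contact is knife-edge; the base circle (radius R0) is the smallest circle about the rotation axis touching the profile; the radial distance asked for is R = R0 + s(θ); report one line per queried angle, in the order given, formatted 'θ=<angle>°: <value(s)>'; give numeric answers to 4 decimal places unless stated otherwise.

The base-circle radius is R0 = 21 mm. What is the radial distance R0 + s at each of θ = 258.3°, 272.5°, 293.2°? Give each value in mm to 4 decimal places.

segment 1 (0° to 51.9°, uniform, h = 14) is passed completely: s = 0.0000 + (14) = 14.0000
segment 2 (51.9° to 89.6°, dwell): s unchanged at 14.0000
segment 3 (89.6° to 153°, cycloidal, h = -11) is passed completely: s = 14.0000 + (-11) = 3.0000
segment 4 (153° to 208.1°, uniform, h = 5) is passed completely: s = 3.0000 + (5) = 8.0000
segment 5 (208.1° to 237.9°, dwell): s unchanged at 8.0000
θ = 258.3° falls in segment 6 (237.9° to 360°, simple-harmonic, h = -8): β = 258.3 − 237.9 = 20.4°, B = 122.1°; Δs = -8/2·(1 − cos(π·0.1671)) = -0.5385; s = 8.0000 − 0.5385 = 7.4615
θ = 272.5° falls in segment 6 (237.9° to 360°, simple-harmonic, h = -8): β = 272.5 − 237.9 = 34.6°, B = 122.1°; Δs = -8/2·(1 − cos(π·0.2834)) = -1.4831; s = 8.0000 − 1.4831 = 6.5169
θ = 293.2° falls in segment 6 (237.9° to 360°, simple-harmonic, h = -8): β = 293.2 − 237.9 = 55.3°, B = 122.1°; Δs = -8/2·(1 − cos(π·0.4529)) = -3.4104; s = 8.0000 − 3.4104 = 4.5896
θ=258.3°: R = R0 + s = 21 + 7.4615 = 28.4615
θ=272.5°: R = R0 + s = 21 + 6.5169 = 27.5169
θ=293.2°: R = R0 + s = 21 + 4.5896 = 25.5896

θ=258.3°: 28.4615
θ=272.5°: 27.5169
θ=293.2°: 25.5896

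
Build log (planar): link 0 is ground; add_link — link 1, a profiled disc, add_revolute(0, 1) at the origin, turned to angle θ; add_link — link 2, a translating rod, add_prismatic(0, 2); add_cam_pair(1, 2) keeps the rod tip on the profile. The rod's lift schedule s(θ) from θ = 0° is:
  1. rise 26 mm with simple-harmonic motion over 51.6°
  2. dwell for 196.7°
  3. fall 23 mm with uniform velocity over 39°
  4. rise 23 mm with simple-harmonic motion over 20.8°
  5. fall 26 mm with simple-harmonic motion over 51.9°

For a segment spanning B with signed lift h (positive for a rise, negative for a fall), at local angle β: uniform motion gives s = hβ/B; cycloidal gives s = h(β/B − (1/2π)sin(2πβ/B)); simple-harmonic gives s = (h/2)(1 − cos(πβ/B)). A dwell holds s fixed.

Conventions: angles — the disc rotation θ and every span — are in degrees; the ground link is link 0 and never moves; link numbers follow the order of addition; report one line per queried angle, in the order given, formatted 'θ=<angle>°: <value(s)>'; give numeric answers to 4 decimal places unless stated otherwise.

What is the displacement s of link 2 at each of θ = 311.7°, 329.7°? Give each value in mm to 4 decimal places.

seg 1 [0°–51.6°] simple-harmonic, h=26: full span → s += 26 → s = 26.0000
seg 2 [51.6°–248.3°] dwell: s stays 26.0000
seg 3 [248.3°–287.3°] uniform, h=-23: full span → s += -23 → s = 3.0000
seg 4 [287.3°–308.1°] simple-harmonic, h=23: full span → s += 23 → s = 26.0000
seg 5 [308.1°–360°] simple-harmonic, h=-26: θ=311.7° here. β=3.6, B=51.9. -26/2·(1 − cos(π·0.0694)) = -0.3074 → s = 25.6926
seg 5 [308.1°–360°] simple-harmonic, h=-26: θ=329.7° here. β=21.6, B=51.9. -26/2·(1 − cos(π·0.4162)) = -9.6164 → s = 16.3836

θ=311.7°: 25.6926
θ=329.7°: 16.3836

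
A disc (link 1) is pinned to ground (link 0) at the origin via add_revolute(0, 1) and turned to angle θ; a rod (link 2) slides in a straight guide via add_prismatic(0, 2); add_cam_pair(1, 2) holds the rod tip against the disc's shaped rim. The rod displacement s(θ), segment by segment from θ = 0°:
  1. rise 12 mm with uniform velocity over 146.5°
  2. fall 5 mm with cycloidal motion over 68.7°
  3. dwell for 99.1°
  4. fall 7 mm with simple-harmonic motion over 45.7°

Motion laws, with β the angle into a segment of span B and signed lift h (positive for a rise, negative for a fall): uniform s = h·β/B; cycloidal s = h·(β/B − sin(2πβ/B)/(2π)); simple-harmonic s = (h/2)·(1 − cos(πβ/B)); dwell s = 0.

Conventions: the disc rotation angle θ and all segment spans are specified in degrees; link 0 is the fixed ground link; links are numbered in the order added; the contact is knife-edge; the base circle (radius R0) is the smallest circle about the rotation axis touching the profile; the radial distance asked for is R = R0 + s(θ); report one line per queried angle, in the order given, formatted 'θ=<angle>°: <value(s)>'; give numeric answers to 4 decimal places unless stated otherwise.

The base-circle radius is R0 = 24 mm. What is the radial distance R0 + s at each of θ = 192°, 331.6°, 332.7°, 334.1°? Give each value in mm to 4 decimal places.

segment 1 (0° to 146.5°, uniform, h = 12) is passed completely: s = 0.0000 + (12) = 12.0000
θ = 192° falls in segment 2 (146.5° to 215.2°, cycloidal, h = -5): β = 192 − 146.5 = 45.5°, B = 68.7°; Δs = -5·(0.6623 − sin(2π·0.6623)/(2π)) = -3.9895; s = 12.0000 − 3.9895 = 8.0105
segment 2 (146.5° to 215.2°, cycloidal, h = -5) is passed completely: s = 12.0000 + (-5) = 7.0000
segment 3 (215.2° to 314.3°, dwell): s unchanged at 7.0000
θ = 331.6° falls in segment 4 (314.3° to 360°, simple-harmonic, h = -7): β = 331.6 − 314.3 = 17.3°, B = 45.7°; Δs = -7/2·(1 − cos(π·0.3786)) = -2.1968; s = 7.0000 − 2.1968 = 4.8032
θ = 332.7° falls in segment 4 (314.3° to 360°, simple-harmonic, h = -7): β = 332.7 − 314.3 = 18.4°, B = 45.7°; Δs = -7/2·(1 − cos(π·0.4026)) = -2.4459; s = 7.0000 − 2.4459 = 4.5541
θ = 334.1° falls in segment 4 (314.3° to 360°, simple-harmonic, h = -7): β = 334.1 − 314.3 = 19.8°, B = 45.7°; Δs = -7/2·(1 − cos(π·0.4333)) = -2.7715; s = 7.0000 − 2.7715 = 4.2285
θ=192°: R = R0 + s = 24 + 8.0105 = 32.0105
θ=331.6°: R = R0 + s = 24 + 4.8032 = 28.8032
θ=332.7°: R = R0 + s = 24 + 4.5541 = 28.5541
θ=334.1°: R = R0 + s = 24 + 4.2285 = 28.2285

θ=192°: 32.0105
θ=331.6°: 28.8032
θ=332.7°: 28.5541
θ=334.1°: 28.2285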